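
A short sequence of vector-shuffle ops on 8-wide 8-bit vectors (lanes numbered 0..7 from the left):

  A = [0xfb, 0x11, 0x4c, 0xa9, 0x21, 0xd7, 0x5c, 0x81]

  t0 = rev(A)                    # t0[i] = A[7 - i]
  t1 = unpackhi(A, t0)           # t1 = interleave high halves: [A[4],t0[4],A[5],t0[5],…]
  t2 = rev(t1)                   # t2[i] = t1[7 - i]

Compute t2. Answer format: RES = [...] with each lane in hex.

RES = [0xfb, 0x81, 0x11, 0x5c, 0x4c, 0xd7, 0xa9, 0x21]

t0 = [0x81, 0x5c, 0xd7, 0x21, 0xa9, 0x4c, 0x11, 0xfb]
t1 = [0x21, 0xa9, 0xd7, 0x4c, 0x5c, 0x11, 0x81, 0xfb]
t2 = [0xfb, 0x81, 0x11, 0x5c, 0x4c, 0xd7, 0xa9, 0x21]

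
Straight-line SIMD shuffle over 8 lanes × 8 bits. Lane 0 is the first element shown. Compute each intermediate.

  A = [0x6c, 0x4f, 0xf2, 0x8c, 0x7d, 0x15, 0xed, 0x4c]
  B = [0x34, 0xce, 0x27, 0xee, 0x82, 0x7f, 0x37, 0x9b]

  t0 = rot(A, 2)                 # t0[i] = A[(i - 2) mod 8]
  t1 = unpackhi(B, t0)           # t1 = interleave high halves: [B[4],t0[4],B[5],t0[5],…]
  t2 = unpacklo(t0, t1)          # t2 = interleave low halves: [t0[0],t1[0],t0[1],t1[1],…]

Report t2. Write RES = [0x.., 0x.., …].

RES = [0xed, 0x82, 0x4c, 0xf2, 0x6c, 0x7f, 0x4f, 0x8c]

t0 = [0xed, 0x4c, 0x6c, 0x4f, 0xf2, 0x8c, 0x7d, 0x15]
t1 = [0x82, 0xf2, 0x7f, 0x8c, 0x37, 0x7d, 0x9b, 0x15]
t2 = [0xed, 0x82, 0x4c, 0xf2, 0x6c, 0x7f, 0x4f, 0x8c]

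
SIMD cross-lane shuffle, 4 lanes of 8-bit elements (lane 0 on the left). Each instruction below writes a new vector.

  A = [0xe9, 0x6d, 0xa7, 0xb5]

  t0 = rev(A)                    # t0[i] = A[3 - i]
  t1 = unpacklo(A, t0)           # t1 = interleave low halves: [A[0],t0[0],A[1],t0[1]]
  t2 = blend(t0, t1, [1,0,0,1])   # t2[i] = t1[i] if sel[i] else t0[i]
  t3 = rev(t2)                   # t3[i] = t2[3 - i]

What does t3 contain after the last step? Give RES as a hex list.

RES = [0xa7, 0x6d, 0xa7, 0xe9]

  t0: b5 a7 6d e9
  t1: e9 b5 6d a7
  t2: e9 a7 6d a7
  t3: a7 6d a7 e9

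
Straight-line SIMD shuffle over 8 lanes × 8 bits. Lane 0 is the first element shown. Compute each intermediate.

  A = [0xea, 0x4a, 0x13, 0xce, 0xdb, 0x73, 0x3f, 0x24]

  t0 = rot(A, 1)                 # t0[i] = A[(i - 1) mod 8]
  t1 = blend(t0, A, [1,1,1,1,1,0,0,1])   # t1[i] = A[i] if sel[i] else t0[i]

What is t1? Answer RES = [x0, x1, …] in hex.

→ t0 |24|ea|4a|13|ce|db|73|3f|
→ t1 |ea|4a|13|ce|db|db|73|24|

RES = [0xea, 0x4a, 0x13, 0xce, 0xdb, 0xdb, 0x73, 0x24]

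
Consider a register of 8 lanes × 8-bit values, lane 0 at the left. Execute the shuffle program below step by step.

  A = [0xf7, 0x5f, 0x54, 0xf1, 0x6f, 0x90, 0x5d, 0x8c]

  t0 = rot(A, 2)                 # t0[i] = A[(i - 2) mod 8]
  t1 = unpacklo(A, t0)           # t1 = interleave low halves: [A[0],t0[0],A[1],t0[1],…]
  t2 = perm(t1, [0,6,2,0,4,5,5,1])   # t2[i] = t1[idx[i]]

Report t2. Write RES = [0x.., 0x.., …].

RES = [ 0xf7  0xf1  0x5f  0xf7  0x54  0xf7  0xf7  0x5d ]

t0 = [0x5d, 0x8c, 0xf7, 0x5f, 0x54, 0xf1, 0x6f, 0x90]
t1 = [0xf7, 0x5d, 0x5f, 0x8c, 0x54, 0xf7, 0xf1, 0x5f]
t2 = [0xf7, 0xf1, 0x5f, 0xf7, 0x54, 0xf7, 0xf7, 0x5d]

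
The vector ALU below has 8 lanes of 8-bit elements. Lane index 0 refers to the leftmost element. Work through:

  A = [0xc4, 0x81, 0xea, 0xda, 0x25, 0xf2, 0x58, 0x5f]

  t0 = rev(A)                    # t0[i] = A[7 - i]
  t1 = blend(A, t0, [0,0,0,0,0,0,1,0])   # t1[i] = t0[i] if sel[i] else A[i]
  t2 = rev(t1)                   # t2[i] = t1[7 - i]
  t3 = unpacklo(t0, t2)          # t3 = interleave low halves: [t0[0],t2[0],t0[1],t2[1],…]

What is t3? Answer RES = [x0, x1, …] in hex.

RES = [ 0x5f  0x5f  0x58  0x81  0xf2  0xf2  0x25  0x25 ]

  t0: 5f 58 f2 25 da ea 81 c4
  t1: c4 81 ea da 25 f2 81 5f
  t2: 5f 81 f2 25 da ea 81 c4
  t3: 5f 5f 58 81 f2 f2 25 25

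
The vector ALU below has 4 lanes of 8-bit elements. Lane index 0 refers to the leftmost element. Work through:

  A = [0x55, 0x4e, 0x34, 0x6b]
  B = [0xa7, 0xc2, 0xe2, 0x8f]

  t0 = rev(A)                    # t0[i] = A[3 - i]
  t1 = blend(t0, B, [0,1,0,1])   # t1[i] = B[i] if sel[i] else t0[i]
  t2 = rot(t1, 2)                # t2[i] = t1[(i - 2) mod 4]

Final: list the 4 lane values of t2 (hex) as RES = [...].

→ t0 |6b|34|4e|55|
→ t1 |6b|c2|4e|8f|
→ t2 |4e|8f|6b|c2|

RES = [ 0x4e  0x8f  0x6b  0xc2 ]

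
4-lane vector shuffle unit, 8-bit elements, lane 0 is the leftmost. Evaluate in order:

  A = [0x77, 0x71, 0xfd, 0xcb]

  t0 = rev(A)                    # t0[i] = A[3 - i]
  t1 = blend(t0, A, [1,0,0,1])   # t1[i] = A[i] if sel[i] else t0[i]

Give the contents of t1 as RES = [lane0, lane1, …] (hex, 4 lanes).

RES = [0x77, 0xfd, 0x71, 0xcb]

  t0: cb fd 71 77
  t1: 77 fd 71 cb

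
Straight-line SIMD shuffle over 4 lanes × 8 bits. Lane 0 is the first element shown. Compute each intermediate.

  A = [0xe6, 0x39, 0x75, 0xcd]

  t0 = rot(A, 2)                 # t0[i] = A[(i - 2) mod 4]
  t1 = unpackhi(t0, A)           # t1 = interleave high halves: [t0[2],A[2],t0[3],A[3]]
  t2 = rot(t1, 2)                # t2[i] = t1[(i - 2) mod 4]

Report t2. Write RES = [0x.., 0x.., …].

RES = [ 0x39  0xcd  0xe6  0x75 ]

  t0: 75 cd e6 39
  t1: e6 75 39 cd
  t2: 39 cd e6 75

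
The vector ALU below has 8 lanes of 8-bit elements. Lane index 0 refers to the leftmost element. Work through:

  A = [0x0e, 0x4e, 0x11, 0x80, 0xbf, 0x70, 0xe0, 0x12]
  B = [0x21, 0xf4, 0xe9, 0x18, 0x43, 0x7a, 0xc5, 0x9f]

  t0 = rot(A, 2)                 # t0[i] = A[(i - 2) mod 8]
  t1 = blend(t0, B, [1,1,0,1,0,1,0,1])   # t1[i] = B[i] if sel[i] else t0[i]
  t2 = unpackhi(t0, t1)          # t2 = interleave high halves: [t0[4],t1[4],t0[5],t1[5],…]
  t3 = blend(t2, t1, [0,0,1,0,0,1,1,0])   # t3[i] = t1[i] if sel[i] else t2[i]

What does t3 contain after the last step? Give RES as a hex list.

t0 = [0xe0, 0x12, 0x0e, 0x4e, 0x11, 0x80, 0xbf, 0x70]
t1 = [0x21, 0xf4, 0x0e, 0x18, 0x11, 0x7a, 0xbf, 0x9f]
t2 = [0x11, 0x11, 0x80, 0x7a, 0xbf, 0xbf, 0x70, 0x9f]
t3 = [0x11, 0x11, 0x0e, 0x7a, 0xbf, 0x7a, 0xbf, 0x9f]

RES = [ 0x11  0x11  0x0e  0x7a  0xbf  0x7a  0xbf  0x9f ]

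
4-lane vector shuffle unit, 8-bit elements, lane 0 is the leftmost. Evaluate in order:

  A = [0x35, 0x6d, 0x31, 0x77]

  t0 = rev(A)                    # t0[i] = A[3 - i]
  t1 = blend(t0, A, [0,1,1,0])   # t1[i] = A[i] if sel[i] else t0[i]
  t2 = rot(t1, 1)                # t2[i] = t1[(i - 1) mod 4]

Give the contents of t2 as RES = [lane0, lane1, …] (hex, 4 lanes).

RES = [0x35, 0x77, 0x6d, 0x31]

→ t0 |77|31|6d|35|
→ t1 |77|6d|31|35|
→ t2 |35|77|6d|31|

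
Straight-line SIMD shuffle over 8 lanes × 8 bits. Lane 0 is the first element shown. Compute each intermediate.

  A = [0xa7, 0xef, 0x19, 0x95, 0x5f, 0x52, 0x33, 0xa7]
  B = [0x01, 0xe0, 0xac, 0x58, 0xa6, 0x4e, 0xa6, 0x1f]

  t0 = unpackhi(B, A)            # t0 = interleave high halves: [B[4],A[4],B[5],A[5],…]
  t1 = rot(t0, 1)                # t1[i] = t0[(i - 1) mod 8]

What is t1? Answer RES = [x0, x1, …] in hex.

  t0: a6 5f 4e 52 a6 33 1f a7
  t1: a7 a6 5f 4e 52 a6 33 1f

RES = [0xa7, 0xa6, 0x5f, 0x4e, 0x52, 0xa6, 0x33, 0x1f]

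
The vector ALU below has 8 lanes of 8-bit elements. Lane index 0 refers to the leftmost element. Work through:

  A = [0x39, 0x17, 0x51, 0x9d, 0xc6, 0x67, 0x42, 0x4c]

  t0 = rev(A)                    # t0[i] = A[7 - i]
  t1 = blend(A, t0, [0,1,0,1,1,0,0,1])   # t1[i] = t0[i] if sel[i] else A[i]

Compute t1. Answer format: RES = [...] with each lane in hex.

→ t0 |4c|42|67|c6|9d|51|17|39|
→ t1 |39|42|51|c6|9d|67|42|39|

RES = [ 0x39  0x42  0x51  0xc6  0x9d  0x67  0x42  0x39 ]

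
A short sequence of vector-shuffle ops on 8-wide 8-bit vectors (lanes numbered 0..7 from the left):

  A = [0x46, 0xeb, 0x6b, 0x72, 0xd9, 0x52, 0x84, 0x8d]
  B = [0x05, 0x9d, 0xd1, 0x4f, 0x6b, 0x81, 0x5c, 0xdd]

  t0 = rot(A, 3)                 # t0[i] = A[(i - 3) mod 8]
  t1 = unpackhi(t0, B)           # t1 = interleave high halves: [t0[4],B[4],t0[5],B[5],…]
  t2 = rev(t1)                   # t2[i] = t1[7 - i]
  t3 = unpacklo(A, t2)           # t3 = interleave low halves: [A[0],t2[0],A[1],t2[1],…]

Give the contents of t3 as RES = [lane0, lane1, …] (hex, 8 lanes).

  t0: 52 84 8d 46 eb 6b 72 d9
  t1: eb 6b 6b 81 72 5c d9 dd
  t2: dd d9 5c 72 81 6b 6b eb
  t3: 46 dd eb d9 6b 5c 72 72

RES = [0x46, 0xdd, 0xeb, 0xd9, 0x6b, 0x5c, 0x72, 0x72]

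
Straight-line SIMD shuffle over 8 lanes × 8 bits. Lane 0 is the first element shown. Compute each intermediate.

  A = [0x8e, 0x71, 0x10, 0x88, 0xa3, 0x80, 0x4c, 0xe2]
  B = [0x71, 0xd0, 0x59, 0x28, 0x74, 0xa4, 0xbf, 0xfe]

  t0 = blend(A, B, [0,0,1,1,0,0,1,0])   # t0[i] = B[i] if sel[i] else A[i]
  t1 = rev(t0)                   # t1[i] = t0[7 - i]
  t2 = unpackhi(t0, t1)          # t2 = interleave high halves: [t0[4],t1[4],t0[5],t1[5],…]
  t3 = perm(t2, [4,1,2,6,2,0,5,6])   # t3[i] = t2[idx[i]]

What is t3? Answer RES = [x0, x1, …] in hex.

→ t0 |8e|71|59|28|a3|80|bf|e2|
→ t1 |e2|bf|80|a3|28|59|71|8e|
→ t2 |a3|28|80|59|bf|71|e2|8e|
→ t3 |bf|28|80|e2|80|a3|71|e2|

RES = [ 0xbf  0x28  0x80  0xe2  0x80  0xa3  0x71  0xe2 ]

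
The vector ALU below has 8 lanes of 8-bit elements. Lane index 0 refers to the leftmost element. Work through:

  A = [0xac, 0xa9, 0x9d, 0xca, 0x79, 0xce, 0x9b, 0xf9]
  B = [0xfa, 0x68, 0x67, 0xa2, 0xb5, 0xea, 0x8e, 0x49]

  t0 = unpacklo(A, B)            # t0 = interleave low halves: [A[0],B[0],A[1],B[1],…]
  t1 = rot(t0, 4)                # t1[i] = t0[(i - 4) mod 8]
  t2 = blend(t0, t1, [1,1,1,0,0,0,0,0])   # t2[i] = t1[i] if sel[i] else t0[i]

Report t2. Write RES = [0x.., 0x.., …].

→ t0 |ac|fa|a9|68|9d|67|ca|a2|
→ t1 |9d|67|ca|a2|ac|fa|a9|68|
→ t2 |9d|67|ca|68|9d|67|ca|a2|

RES = [0x9d, 0x67, 0xca, 0x68, 0x9d, 0x67, 0xca, 0xa2]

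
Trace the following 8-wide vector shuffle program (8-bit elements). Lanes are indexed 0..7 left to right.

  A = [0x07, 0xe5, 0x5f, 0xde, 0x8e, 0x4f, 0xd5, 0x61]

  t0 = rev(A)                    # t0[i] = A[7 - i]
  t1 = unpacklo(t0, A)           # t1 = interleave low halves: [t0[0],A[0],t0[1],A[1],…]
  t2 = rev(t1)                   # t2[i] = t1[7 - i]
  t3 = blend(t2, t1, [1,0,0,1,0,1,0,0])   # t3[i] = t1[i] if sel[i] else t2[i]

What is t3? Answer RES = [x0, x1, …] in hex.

RES = [0x61, 0x8e, 0x5f, 0xe5, 0xe5, 0x5f, 0x07, 0x61]

t0 = [0x61, 0xd5, 0x4f, 0x8e, 0xde, 0x5f, 0xe5, 0x07]
t1 = [0x61, 0x07, 0xd5, 0xe5, 0x4f, 0x5f, 0x8e, 0xde]
t2 = [0xde, 0x8e, 0x5f, 0x4f, 0xe5, 0xd5, 0x07, 0x61]
t3 = [0x61, 0x8e, 0x5f, 0xe5, 0xe5, 0x5f, 0x07, 0x61]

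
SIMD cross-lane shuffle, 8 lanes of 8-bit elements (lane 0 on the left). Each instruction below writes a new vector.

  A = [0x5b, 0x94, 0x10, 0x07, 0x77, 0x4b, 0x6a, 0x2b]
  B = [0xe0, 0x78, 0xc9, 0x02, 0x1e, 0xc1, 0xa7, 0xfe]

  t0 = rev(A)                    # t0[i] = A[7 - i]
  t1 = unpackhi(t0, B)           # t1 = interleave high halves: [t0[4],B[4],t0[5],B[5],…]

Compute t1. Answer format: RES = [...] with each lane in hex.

t0 = [0x2b, 0x6a, 0x4b, 0x77, 0x07, 0x10, 0x94, 0x5b]
t1 = [0x07, 0x1e, 0x10, 0xc1, 0x94, 0xa7, 0x5b, 0xfe]

RES = [0x07, 0x1e, 0x10, 0xc1, 0x94, 0xa7, 0x5b, 0xfe]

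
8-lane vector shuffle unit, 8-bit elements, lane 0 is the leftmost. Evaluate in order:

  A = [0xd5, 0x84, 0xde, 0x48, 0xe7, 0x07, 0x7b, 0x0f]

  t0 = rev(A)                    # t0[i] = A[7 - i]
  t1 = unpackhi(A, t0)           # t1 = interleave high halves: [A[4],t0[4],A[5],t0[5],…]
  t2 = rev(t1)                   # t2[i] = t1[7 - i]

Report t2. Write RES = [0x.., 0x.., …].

RES = [ 0xd5  0x0f  0x84  0x7b  0xde  0x07  0x48  0xe7 ]

  t0: 0f 7b 07 e7 48 de 84 d5
  t1: e7 48 07 de 7b 84 0f d5
  t2: d5 0f 84 7b de 07 48 e7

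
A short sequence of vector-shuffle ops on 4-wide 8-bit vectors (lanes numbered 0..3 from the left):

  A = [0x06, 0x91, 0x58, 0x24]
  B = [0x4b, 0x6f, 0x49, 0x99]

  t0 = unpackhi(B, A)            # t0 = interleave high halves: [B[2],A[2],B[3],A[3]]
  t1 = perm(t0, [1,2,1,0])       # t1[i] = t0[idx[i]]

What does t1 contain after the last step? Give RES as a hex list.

RES = [ 0x58  0x99  0x58  0x49 ]

  t0: 49 58 99 24
  t1: 58 99 58 49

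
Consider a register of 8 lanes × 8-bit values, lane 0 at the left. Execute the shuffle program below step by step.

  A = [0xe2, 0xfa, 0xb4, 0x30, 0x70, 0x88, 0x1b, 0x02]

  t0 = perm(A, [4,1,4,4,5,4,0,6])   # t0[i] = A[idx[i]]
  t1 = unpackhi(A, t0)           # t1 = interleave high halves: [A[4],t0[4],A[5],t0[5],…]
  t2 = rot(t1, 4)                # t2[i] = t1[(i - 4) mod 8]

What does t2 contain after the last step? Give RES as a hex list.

RES = [0x1b, 0xe2, 0x02, 0x1b, 0x70, 0x88, 0x88, 0x70]

t0 = [0x70, 0xfa, 0x70, 0x70, 0x88, 0x70, 0xe2, 0x1b]
t1 = [0x70, 0x88, 0x88, 0x70, 0x1b, 0xe2, 0x02, 0x1b]
t2 = [0x1b, 0xe2, 0x02, 0x1b, 0x70, 0x88, 0x88, 0x70]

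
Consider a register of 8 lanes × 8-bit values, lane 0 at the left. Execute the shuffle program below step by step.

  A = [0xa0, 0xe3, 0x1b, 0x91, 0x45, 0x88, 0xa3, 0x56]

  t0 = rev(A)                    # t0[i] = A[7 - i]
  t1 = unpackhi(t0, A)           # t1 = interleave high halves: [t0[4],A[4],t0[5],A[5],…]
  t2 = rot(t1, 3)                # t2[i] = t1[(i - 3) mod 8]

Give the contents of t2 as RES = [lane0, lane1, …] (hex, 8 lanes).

RES = [0xa3, 0xa0, 0x56, 0x91, 0x45, 0x1b, 0x88, 0xe3]

  t0: 56 a3 88 45 91 1b e3 a0
  t1: 91 45 1b 88 e3 a3 a0 56
  t2: a3 a0 56 91 45 1b 88 e3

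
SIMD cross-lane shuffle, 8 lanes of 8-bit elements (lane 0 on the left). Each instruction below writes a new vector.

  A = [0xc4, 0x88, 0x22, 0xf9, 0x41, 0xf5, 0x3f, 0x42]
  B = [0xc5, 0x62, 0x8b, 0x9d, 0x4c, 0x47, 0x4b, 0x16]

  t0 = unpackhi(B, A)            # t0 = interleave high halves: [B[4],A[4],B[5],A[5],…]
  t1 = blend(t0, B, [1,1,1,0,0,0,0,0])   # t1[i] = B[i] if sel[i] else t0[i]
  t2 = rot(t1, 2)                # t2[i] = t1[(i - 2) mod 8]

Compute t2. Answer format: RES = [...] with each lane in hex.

RES = [ 0x16  0x42  0xc5  0x62  0x8b  0xf5  0x4b  0x3f ]

  t0: 4c 41 47 f5 4b 3f 16 42
  t1: c5 62 8b f5 4b 3f 16 42
  t2: 16 42 c5 62 8b f5 4b 3f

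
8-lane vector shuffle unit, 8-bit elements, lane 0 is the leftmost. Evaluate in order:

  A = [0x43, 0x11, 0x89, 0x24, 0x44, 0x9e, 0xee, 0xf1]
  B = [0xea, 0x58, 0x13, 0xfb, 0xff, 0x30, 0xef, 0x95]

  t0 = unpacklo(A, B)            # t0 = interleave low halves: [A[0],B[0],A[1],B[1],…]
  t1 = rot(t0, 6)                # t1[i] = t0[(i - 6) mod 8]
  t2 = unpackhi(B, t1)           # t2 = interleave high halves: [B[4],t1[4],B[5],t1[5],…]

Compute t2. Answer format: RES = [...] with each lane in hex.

RES = [ 0xff  0x24  0x30  0xfb  0xef  0x43  0x95  0xea ]

t0 = [0x43, 0xea, 0x11, 0x58, 0x89, 0x13, 0x24, 0xfb]
t1 = [0x11, 0x58, 0x89, 0x13, 0x24, 0xfb, 0x43, 0xea]
t2 = [0xff, 0x24, 0x30, 0xfb, 0xef, 0x43, 0x95, 0xea]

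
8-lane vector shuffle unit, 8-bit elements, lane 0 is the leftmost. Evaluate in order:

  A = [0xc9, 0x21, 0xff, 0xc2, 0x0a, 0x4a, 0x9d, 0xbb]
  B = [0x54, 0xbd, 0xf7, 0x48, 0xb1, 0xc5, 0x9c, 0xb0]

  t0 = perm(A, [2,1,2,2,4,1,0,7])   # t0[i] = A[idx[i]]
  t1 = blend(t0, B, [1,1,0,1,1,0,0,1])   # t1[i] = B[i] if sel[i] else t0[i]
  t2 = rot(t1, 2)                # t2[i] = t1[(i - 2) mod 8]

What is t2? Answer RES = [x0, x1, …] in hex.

RES = [ 0xc9  0xb0  0x54  0xbd  0xff  0x48  0xb1  0x21 ]

  t0: ff 21 ff ff 0a 21 c9 bb
  t1: 54 bd ff 48 b1 21 c9 b0
  t2: c9 b0 54 bd ff 48 b1 21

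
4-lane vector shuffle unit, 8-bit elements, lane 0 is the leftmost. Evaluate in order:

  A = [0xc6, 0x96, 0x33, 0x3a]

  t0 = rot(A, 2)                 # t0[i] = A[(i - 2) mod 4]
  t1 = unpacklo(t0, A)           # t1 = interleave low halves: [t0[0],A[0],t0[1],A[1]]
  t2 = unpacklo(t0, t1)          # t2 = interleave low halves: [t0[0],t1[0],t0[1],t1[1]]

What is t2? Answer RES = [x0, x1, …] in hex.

RES = [ 0x33  0x33  0x3a  0xc6 ]

→ t0 |33|3a|c6|96|
→ t1 |33|c6|3a|96|
→ t2 |33|33|3a|c6|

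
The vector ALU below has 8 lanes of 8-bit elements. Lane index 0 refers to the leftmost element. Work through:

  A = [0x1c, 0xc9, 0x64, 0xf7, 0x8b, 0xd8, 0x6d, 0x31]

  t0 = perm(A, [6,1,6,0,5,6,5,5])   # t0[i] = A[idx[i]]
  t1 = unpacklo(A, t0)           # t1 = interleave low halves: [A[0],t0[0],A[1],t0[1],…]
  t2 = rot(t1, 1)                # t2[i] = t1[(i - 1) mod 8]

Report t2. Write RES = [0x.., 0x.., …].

RES = [ 0x1c  0x1c  0x6d  0xc9  0xc9  0x64  0x6d  0xf7 ]

→ t0 |6d|c9|6d|1c|d8|6d|d8|d8|
→ t1 |1c|6d|c9|c9|64|6d|f7|1c|
→ t2 |1c|1c|6d|c9|c9|64|6d|f7|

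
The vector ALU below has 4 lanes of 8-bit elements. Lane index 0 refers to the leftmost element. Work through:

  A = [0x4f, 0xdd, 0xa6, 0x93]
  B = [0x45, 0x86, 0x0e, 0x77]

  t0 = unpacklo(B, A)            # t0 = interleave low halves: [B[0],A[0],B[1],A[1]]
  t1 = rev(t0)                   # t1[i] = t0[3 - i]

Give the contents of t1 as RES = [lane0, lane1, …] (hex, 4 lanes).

t0 = [0x45, 0x4f, 0x86, 0xdd]
t1 = [0xdd, 0x86, 0x4f, 0x45]

RES = [ 0xdd  0x86  0x4f  0x45 ]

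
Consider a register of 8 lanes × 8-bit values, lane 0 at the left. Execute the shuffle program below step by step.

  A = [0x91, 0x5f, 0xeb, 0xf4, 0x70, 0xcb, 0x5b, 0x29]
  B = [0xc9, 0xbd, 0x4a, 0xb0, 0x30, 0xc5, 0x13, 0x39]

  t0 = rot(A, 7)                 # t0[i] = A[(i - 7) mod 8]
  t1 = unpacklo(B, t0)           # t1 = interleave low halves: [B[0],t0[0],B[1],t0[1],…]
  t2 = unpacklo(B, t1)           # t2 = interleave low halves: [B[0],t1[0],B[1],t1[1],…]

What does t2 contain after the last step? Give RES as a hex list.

RES = [0xc9, 0xc9, 0xbd, 0x5f, 0x4a, 0xbd, 0xb0, 0xeb]

t0 = [0x5f, 0xeb, 0xf4, 0x70, 0xcb, 0x5b, 0x29, 0x91]
t1 = [0xc9, 0x5f, 0xbd, 0xeb, 0x4a, 0xf4, 0xb0, 0x70]
t2 = [0xc9, 0xc9, 0xbd, 0x5f, 0x4a, 0xbd, 0xb0, 0xeb]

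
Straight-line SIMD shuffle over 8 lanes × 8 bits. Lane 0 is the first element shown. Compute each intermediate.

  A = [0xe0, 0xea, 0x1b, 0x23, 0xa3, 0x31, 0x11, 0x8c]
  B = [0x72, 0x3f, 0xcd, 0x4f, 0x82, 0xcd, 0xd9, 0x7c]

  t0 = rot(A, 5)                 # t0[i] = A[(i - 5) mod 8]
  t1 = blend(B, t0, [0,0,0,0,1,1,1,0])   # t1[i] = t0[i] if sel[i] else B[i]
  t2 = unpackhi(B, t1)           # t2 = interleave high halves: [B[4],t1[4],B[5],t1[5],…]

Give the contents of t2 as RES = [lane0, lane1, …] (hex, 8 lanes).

RES = [0x82, 0x8c, 0xcd, 0xe0, 0xd9, 0xea, 0x7c, 0x7c]

t0 = [0x23, 0xa3, 0x31, 0x11, 0x8c, 0xe0, 0xea, 0x1b]
t1 = [0x72, 0x3f, 0xcd, 0x4f, 0x8c, 0xe0, 0xea, 0x7c]
t2 = [0x82, 0x8c, 0xcd, 0xe0, 0xd9, 0xea, 0x7c, 0x7c]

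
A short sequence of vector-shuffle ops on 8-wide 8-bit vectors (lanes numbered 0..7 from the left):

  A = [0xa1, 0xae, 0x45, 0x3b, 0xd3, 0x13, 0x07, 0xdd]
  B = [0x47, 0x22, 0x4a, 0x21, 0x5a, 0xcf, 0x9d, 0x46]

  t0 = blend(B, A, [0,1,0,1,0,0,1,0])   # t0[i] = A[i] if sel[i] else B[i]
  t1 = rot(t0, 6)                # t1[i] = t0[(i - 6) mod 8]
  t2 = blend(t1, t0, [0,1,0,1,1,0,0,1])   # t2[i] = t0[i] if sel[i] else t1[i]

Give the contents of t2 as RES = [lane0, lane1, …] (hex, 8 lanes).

t0 = [0x47, 0xae, 0x4a, 0x3b, 0x5a, 0xcf, 0x07, 0x46]
t1 = [0x4a, 0x3b, 0x5a, 0xcf, 0x07, 0x46, 0x47, 0xae]
t2 = [0x4a, 0xae, 0x5a, 0x3b, 0x5a, 0x46, 0x47, 0x46]

RES = [ 0x4a  0xae  0x5a  0x3b  0x5a  0x46  0x47  0x46 ]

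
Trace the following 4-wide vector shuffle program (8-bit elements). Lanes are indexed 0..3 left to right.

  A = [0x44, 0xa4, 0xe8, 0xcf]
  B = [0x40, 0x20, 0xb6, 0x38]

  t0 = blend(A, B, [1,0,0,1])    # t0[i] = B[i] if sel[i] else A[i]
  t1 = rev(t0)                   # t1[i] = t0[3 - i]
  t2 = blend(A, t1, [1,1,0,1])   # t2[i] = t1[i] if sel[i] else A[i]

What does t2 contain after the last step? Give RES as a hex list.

RES = [ 0x38  0xe8  0xe8  0x40 ]

→ t0 |40|a4|e8|38|
→ t1 |38|e8|a4|40|
→ t2 |38|e8|e8|40|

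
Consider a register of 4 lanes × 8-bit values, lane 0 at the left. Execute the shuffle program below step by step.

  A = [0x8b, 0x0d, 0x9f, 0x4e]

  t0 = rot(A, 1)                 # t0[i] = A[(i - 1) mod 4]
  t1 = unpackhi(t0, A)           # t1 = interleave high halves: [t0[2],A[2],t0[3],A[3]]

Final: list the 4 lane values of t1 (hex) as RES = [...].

t0 = [0x4e, 0x8b, 0x0d, 0x9f]
t1 = [0x0d, 0x9f, 0x9f, 0x4e]

RES = [0x0d, 0x9f, 0x9f, 0x4e]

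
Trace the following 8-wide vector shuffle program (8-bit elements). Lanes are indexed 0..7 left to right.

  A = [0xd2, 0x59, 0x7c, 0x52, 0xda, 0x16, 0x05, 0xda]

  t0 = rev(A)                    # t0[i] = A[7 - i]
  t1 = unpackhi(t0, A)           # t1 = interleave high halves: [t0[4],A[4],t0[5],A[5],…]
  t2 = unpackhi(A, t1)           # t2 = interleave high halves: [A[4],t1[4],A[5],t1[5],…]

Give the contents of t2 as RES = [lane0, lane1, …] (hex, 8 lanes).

RES = [0xda, 0x59, 0x16, 0x05, 0x05, 0xd2, 0xda, 0xda]

t0 = [0xda, 0x05, 0x16, 0xda, 0x52, 0x7c, 0x59, 0xd2]
t1 = [0x52, 0xda, 0x7c, 0x16, 0x59, 0x05, 0xd2, 0xda]
t2 = [0xda, 0x59, 0x16, 0x05, 0x05, 0xd2, 0xda, 0xda]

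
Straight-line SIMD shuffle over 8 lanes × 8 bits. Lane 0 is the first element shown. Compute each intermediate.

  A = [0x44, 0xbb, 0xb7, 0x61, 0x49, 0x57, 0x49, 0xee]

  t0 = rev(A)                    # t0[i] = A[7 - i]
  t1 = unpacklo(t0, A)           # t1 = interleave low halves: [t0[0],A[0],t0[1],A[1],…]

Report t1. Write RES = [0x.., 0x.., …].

→ t0 |ee|49|57|49|61|b7|bb|44|
→ t1 |ee|44|49|bb|57|b7|49|61|

RES = [ 0xee  0x44  0x49  0xbb  0x57  0xb7  0x49  0x61 ]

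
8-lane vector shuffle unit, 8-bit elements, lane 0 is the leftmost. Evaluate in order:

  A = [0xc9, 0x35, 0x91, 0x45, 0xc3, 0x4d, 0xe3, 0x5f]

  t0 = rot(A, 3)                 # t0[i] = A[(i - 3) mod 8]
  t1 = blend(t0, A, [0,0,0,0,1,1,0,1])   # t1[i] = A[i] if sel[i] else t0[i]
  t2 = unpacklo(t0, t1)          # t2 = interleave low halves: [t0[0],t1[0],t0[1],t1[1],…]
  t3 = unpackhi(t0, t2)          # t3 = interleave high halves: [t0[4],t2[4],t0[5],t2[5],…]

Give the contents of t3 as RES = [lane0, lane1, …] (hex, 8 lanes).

RES = [0x35, 0x5f, 0x91, 0x5f, 0x45, 0xc9, 0xc3, 0xc9]

→ t0 |4d|e3|5f|c9|35|91|45|c3|
→ t1 |4d|e3|5f|c9|c3|4d|45|5f|
→ t2 |4d|4d|e3|e3|5f|5f|c9|c9|
→ t3 |35|5f|91|5f|45|c9|c3|c9|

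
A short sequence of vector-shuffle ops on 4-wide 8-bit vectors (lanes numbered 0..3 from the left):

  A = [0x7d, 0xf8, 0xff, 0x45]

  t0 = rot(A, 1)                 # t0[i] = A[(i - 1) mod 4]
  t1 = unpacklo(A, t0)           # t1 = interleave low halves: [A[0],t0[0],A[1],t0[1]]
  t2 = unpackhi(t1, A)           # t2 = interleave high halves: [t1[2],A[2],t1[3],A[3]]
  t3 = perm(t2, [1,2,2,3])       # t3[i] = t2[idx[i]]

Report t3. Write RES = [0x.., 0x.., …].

RES = [ 0xff  0x7d  0x7d  0x45 ]

  t0: 45 7d f8 ff
  t1: 7d 45 f8 7d
  t2: f8 ff 7d 45
  t3: ff 7d 7d 45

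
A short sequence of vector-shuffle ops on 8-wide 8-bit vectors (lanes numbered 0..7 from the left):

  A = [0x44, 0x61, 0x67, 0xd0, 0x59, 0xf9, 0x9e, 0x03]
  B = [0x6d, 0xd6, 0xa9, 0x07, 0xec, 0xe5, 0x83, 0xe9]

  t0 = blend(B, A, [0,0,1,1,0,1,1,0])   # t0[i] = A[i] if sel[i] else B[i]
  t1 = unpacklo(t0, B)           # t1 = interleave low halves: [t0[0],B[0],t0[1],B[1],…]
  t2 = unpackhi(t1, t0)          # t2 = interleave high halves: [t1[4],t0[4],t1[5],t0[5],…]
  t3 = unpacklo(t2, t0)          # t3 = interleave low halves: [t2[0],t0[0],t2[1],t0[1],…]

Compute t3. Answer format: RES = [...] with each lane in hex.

RES = [0x67, 0x6d, 0xec, 0xd6, 0xa9, 0x67, 0xf9, 0xd0]

  t0: 6d d6 67 d0 ec f9 9e e9
  t1: 6d 6d d6 d6 67 a9 d0 07
  t2: 67 ec a9 f9 d0 9e 07 e9
  t3: 67 6d ec d6 a9 67 f9 d0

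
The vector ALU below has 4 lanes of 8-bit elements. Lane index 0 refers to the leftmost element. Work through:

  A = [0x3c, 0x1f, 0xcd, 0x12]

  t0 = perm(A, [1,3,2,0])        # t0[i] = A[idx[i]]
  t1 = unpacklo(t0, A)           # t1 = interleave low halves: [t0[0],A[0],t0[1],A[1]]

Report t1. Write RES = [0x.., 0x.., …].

RES = [0x1f, 0x3c, 0x12, 0x1f]

→ t0 |1f|12|cd|3c|
→ t1 |1f|3c|12|1f|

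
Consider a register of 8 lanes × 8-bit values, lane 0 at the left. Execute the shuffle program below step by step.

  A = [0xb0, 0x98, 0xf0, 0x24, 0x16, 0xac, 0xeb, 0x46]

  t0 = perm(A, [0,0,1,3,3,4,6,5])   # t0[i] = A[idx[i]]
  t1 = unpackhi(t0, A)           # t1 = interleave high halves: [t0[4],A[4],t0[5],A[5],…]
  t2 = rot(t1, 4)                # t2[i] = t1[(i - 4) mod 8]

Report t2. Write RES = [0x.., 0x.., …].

t0 = [0xb0, 0xb0, 0x98, 0x24, 0x24, 0x16, 0xeb, 0xac]
t1 = [0x24, 0x16, 0x16, 0xac, 0xeb, 0xeb, 0xac, 0x46]
t2 = [0xeb, 0xeb, 0xac, 0x46, 0x24, 0x16, 0x16, 0xac]

RES = [ 0xeb  0xeb  0xac  0x46  0x24  0x16  0x16  0xac ]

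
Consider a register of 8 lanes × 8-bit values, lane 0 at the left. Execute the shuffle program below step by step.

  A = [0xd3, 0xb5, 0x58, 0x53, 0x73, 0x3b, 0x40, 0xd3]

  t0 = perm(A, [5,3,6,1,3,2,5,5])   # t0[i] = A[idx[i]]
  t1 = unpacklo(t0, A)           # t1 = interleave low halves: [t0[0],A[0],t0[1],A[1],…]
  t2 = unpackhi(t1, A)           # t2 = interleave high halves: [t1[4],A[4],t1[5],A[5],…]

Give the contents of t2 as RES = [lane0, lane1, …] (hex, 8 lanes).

→ t0 |3b|53|40|b5|53|58|3b|3b|
→ t1 |3b|d3|53|b5|40|58|b5|53|
→ t2 |40|73|58|3b|b5|40|53|d3|

RES = [ 0x40  0x73  0x58  0x3b  0xb5  0x40  0x53  0xd3 ]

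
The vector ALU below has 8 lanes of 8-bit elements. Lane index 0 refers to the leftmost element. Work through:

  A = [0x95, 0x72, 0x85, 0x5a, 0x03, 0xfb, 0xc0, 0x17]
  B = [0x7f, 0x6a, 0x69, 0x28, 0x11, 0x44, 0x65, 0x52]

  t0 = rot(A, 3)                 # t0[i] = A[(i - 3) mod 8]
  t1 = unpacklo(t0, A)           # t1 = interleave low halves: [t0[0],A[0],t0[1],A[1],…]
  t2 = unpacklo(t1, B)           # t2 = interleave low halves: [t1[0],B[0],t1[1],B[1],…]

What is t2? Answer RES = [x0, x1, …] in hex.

RES = [0xfb, 0x7f, 0x95, 0x6a, 0xc0, 0x69, 0x72, 0x28]

  t0: fb c0 17 95 72 85 5a 03
  t1: fb 95 c0 72 17 85 95 5a
  t2: fb 7f 95 6a c0 69 72 28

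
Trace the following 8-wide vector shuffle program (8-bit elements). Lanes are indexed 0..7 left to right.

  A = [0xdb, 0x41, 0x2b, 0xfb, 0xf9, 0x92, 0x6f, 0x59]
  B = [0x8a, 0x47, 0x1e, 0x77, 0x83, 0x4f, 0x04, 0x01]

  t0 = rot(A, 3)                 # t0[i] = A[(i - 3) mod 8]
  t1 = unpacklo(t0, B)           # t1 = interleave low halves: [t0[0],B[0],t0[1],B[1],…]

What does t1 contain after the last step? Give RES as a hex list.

RES = [0x92, 0x8a, 0x6f, 0x47, 0x59, 0x1e, 0xdb, 0x77]

→ t0 |92|6f|59|db|41|2b|fb|f9|
→ t1 |92|8a|6f|47|59|1e|db|77|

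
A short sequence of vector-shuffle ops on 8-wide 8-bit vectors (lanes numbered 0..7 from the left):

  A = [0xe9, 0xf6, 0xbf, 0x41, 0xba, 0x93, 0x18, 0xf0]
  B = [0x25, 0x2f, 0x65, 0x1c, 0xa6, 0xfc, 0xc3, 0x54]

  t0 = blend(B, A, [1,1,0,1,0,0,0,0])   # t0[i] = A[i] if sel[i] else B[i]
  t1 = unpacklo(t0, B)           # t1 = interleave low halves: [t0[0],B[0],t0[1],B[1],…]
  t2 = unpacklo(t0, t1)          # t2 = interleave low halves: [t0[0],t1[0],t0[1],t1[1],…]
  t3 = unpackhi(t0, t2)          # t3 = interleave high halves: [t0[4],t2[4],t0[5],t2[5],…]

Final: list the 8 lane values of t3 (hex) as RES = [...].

→ t0 |e9|f6|65|41|a6|fc|c3|54|
→ t1 |e9|25|f6|2f|65|65|41|1c|
→ t2 |e9|e9|f6|25|65|f6|41|2f|
→ t3 |a6|65|fc|f6|c3|41|54|2f|

RES = [ 0xa6  0x65  0xfc  0xf6  0xc3  0x41  0x54  0x2f ]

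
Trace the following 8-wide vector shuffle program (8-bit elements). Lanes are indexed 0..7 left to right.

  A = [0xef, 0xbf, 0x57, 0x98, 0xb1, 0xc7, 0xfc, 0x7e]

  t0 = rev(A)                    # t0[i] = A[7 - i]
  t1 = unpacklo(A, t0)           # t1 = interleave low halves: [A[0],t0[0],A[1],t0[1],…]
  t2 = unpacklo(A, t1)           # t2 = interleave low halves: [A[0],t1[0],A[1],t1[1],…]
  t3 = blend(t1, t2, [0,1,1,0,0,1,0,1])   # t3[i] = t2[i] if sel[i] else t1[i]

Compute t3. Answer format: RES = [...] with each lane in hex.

RES = [0xef, 0xef, 0xbf, 0xfc, 0x57, 0xbf, 0x98, 0xfc]

  t0: 7e fc c7 b1 98 57 bf ef
  t1: ef 7e bf fc 57 c7 98 b1
  t2: ef ef bf 7e 57 bf 98 fc
  t3: ef ef bf fc 57 bf 98 fc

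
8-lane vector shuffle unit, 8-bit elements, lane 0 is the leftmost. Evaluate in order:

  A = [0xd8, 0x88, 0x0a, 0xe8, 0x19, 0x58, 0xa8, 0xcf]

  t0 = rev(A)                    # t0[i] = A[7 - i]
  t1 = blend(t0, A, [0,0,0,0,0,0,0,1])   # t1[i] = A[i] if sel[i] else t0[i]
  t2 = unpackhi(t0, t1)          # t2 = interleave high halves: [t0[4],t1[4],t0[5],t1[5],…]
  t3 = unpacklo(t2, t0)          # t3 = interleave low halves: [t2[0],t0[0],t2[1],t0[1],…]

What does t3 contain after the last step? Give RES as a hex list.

→ t0 |cf|a8|58|19|e8|0a|88|d8|
→ t1 |cf|a8|58|19|e8|0a|88|cf|
→ t2 |e8|e8|0a|0a|88|88|d8|cf|
→ t3 |e8|cf|e8|a8|0a|58|0a|19|

RES = [0xe8, 0xcf, 0xe8, 0xa8, 0x0a, 0x58, 0x0a, 0x19]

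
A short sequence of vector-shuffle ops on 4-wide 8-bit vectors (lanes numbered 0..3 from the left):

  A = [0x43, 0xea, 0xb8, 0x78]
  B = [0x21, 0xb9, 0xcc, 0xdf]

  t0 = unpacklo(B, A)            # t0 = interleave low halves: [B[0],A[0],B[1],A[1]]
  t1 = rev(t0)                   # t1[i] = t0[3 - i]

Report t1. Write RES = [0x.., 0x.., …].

  t0: 21 43 b9 ea
  t1: ea b9 43 21

RES = [ 0xea  0xb9  0x43  0x21 ]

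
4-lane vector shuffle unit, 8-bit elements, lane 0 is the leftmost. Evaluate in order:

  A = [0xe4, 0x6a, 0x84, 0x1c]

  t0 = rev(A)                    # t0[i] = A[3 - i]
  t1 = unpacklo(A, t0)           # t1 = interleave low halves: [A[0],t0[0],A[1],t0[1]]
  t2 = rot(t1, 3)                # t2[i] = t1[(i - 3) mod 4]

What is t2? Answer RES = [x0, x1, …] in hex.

RES = [ 0x1c  0x6a  0x84  0xe4 ]

→ t0 |1c|84|6a|e4|
→ t1 |e4|1c|6a|84|
→ t2 |1c|6a|84|e4|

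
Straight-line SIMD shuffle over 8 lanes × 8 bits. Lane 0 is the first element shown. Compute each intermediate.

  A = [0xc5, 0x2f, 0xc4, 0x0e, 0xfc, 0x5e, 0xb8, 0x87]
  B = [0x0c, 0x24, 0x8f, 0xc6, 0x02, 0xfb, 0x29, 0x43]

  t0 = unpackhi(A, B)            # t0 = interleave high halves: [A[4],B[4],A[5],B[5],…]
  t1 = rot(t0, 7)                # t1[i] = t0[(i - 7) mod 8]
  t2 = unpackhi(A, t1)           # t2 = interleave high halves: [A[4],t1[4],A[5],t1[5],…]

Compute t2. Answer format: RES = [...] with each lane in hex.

RES = [ 0xfc  0x29  0x5e  0x87  0xb8  0x43  0x87  0xfc ]

t0 = [0xfc, 0x02, 0x5e, 0xfb, 0xb8, 0x29, 0x87, 0x43]
t1 = [0x02, 0x5e, 0xfb, 0xb8, 0x29, 0x87, 0x43, 0xfc]
t2 = [0xfc, 0x29, 0x5e, 0x87, 0xb8, 0x43, 0x87, 0xfc]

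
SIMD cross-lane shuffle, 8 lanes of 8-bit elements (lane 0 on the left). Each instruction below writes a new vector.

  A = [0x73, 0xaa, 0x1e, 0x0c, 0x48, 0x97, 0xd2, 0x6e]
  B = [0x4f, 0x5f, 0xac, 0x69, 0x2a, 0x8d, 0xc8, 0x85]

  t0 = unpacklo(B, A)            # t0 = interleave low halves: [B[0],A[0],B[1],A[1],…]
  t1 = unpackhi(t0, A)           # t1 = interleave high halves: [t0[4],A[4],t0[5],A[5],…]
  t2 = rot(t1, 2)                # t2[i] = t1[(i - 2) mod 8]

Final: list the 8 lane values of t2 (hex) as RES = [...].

RES = [ 0x0c  0x6e  0xac  0x48  0x1e  0x97  0x69  0xd2 ]

t0 = [0x4f, 0x73, 0x5f, 0xaa, 0xac, 0x1e, 0x69, 0x0c]
t1 = [0xac, 0x48, 0x1e, 0x97, 0x69, 0xd2, 0x0c, 0x6e]
t2 = [0x0c, 0x6e, 0xac, 0x48, 0x1e, 0x97, 0x69, 0xd2]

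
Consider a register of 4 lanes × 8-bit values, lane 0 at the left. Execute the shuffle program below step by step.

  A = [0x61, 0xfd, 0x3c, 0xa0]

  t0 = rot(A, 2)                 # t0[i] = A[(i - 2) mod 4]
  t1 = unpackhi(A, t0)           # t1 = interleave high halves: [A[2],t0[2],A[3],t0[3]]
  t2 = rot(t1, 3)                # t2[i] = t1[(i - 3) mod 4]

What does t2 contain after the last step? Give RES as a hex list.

RES = [0x61, 0xa0, 0xfd, 0x3c]

  t0: 3c a0 61 fd
  t1: 3c 61 a0 fd
  t2: 61 a0 fd 3c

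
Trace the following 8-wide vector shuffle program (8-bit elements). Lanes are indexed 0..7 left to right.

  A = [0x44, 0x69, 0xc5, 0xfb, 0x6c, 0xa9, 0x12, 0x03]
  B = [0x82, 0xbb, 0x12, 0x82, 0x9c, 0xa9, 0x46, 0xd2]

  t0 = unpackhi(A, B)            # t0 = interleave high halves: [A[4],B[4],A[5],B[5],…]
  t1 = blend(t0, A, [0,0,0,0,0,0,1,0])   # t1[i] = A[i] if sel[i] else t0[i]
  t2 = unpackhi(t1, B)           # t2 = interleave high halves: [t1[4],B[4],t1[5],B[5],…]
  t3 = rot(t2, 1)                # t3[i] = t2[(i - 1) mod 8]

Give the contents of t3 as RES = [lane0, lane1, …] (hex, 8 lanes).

t0 = [0x6c, 0x9c, 0xa9, 0xa9, 0x12, 0x46, 0x03, 0xd2]
t1 = [0x6c, 0x9c, 0xa9, 0xa9, 0x12, 0x46, 0x12, 0xd2]
t2 = [0x12, 0x9c, 0x46, 0xa9, 0x12, 0x46, 0xd2, 0xd2]
t3 = [0xd2, 0x12, 0x9c, 0x46, 0xa9, 0x12, 0x46, 0xd2]

RES = [ 0xd2  0x12  0x9c  0x46  0xa9  0x12  0x46  0xd2 ]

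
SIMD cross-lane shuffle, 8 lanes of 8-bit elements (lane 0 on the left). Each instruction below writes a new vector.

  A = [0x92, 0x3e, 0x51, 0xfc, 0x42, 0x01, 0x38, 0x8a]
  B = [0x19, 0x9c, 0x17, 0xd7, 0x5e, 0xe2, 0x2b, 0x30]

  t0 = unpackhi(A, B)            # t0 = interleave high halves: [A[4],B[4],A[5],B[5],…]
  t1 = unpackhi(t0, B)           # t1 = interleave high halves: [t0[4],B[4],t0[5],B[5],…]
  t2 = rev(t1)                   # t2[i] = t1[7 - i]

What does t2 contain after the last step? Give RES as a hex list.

RES = [0x30, 0x30, 0x2b, 0x8a, 0xe2, 0x2b, 0x5e, 0x38]

  t0: 42 5e 01 e2 38 2b 8a 30
  t1: 38 5e 2b e2 8a 2b 30 30
  t2: 30 30 2b 8a e2 2b 5e 38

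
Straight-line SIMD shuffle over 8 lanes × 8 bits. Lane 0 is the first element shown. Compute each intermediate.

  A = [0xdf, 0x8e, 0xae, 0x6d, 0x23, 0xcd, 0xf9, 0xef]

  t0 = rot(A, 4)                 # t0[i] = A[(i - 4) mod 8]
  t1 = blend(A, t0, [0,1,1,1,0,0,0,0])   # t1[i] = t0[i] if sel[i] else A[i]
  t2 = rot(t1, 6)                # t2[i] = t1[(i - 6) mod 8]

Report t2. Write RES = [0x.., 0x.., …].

RES = [ 0xf9  0xef  0x23  0xcd  0xf9  0xef  0xdf  0xcd ]

t0 = [0x23, 0xcd, 0xf9, 0xef, 0xdf, 0x8e, 0xae, 0x6d]
t1 = [0xdf, 0xcd, 0xf9, 0xef, 0x23, 0xcd, 0xf9, 0xef]
t2 = [0xf9, 0xef, 0x23, 0xcd, 0xf9, 0xef, 0xdf, 0xcd]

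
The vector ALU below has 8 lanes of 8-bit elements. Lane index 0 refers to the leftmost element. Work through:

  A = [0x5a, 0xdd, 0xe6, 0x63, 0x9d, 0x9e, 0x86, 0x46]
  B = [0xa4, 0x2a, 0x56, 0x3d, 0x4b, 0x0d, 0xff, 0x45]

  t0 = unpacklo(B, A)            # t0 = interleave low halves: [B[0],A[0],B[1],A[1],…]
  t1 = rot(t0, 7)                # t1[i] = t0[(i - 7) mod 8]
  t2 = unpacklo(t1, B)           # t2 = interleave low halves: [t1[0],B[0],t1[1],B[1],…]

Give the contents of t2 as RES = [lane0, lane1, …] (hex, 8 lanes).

→ t0 |a4|5a|2a|dd|56|e6|3d|63|
→ t1 |5a|2a|dd|56|e6|3d|63|a4|
→ t2 |5a|a4|2a|2a|dd|56|56|3d|

RES = [ 0x5a  0xa4  0x2a  0x2a  0xdd  0x56  0x56  0x3d ]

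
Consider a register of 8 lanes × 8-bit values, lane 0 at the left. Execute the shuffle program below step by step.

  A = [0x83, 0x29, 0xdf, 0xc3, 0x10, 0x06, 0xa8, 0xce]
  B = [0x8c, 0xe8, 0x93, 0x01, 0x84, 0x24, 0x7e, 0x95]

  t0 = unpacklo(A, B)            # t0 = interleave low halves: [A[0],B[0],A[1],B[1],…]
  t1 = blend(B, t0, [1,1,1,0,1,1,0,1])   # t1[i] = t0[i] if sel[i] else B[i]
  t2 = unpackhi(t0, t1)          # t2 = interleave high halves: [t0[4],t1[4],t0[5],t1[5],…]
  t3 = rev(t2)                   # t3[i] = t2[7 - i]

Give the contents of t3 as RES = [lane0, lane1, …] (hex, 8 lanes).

t0 = [0x83, 0x8c, 0x29, 0xe8, 0xdf, 0x93, 0xc3, 0x01]
t1 = [0x83, 0x8c, 0x29, 0x01, 0xdf, 0x93, 0x7e, 0x01]
t2 = [0xdf, 0xdf, 0x93, 0x93, 0xc3, 0x7e, 0x01, 0x01]
t3 = [0x01, 0x01, 0x7e, 0xc3, 0x93, 0x93, 0xdf, 0xdf]

RES = [0x01, 0x01, 0x7e, 0xc3, 0x93, 0x93, 0xdf, 0xdf]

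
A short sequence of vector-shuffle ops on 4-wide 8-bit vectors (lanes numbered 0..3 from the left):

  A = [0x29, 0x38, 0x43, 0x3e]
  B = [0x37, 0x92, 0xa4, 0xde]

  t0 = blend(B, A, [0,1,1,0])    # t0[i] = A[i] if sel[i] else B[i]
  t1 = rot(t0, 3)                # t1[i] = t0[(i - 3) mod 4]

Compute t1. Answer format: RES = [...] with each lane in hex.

  t0: 37 38 43 de
  t1: 38 43 de 37

RES = [ 0x38  0x43  0xde  0x37 ]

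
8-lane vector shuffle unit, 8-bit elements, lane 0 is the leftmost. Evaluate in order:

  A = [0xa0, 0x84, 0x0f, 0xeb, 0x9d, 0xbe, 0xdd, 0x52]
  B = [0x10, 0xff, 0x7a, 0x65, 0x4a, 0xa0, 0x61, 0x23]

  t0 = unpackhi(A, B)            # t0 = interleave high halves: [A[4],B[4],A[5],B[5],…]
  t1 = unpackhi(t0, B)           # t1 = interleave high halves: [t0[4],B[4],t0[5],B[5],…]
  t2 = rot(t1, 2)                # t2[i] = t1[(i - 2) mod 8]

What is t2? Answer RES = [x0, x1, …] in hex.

  t0: 9d 4a be a0 dd 61 52 23
  t1: dd 4a 61 a0 52 61 23 23
  t2: 23 23 dd 4a 61 a0 52 61

RES = [ 0x23  0x23  0xdd  0x4a  0x61  0xa0  0x52  0x61 ]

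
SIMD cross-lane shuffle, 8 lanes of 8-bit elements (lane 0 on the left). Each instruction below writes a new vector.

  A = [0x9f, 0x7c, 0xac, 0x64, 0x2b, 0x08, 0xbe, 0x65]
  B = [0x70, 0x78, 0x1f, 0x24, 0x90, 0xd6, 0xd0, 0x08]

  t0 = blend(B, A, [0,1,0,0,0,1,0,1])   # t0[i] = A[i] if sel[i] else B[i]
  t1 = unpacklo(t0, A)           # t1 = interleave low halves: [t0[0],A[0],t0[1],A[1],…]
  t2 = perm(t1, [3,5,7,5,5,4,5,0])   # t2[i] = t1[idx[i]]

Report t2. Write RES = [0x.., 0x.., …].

t0 = [0x70, 0x7c, 0x1f, 0x24, 0x90, 0x08, 0xd0, 0x65]
t1 = [0x70, 0x9f, 0x7c, 0x7c, 0x1f, 0xac, 0x24, 0x64]
t2 = [0x7c, 0xac, 0x64, 0xac, 0xac, 0x1f, 0xac, 0x70]

RES = [ 0x7c  0xac  0x64  0xac  0xac  0x1f  0xac  0x70 ]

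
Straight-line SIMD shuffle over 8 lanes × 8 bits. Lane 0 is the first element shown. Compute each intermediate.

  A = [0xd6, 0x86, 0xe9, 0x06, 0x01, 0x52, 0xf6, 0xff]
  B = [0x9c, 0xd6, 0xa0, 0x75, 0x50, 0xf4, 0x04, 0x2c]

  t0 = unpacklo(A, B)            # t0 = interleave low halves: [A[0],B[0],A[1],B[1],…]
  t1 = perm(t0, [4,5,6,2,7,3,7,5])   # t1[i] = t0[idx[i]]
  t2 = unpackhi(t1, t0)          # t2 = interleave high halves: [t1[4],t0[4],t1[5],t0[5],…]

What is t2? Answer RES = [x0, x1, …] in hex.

RES = [0x75, 0xe9, 0xd6, 0xa0, 0x75, 0x06, 0xa0, 0x75]

→ t0 |d6|9c|86|d6|e9|a0|06|75|
→ t1 |e9|a0|06|86|75|d6|75|a0|
→ t2 |75|e9|d6|a0|75|06|a0|75|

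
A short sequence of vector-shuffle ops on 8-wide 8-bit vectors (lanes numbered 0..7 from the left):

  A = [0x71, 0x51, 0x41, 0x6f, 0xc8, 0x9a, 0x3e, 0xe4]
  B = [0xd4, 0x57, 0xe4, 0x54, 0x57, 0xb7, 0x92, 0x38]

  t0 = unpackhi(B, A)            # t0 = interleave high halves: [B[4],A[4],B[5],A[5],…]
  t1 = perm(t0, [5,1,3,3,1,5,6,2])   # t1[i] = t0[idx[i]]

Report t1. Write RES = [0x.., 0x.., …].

RES = [0x3e, 0xc8, 0x9a, 0x9a, 0xc8, 0x3e, 0x38, 0xb7]

t0 = [0x57, 0xc8, 0xb7, 0x9a, 0x92, 0x3e, 0x38, 0xe4]
t1 = [0x3e, 0xc8, 0x9a, 0x9a, 0xc8, 0x3e, 0x38, 0xb7]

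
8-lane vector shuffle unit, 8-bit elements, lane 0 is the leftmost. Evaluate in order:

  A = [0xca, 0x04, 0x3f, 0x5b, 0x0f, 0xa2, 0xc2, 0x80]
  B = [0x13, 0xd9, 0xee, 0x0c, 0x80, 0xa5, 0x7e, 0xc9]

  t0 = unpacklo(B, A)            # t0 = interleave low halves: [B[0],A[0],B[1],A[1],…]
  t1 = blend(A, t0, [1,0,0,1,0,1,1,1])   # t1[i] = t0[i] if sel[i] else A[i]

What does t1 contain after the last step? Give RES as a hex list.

RES = [ 0x13  0x04  0x3f  0x04  0x0f  0x3f  0x0c  0x5b ]

→ t0 |13|ca|d9|04|ee|3f|0c|5b|
→ t1 |13|04|3f|04|0f|3f|0c|5b|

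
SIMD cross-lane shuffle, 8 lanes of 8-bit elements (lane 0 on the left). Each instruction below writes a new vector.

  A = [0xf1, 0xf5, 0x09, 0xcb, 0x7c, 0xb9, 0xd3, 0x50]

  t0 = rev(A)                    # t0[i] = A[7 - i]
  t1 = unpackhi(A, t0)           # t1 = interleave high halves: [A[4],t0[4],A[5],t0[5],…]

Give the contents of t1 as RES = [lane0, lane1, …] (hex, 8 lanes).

RES = [0x7c, 0xcb, 0xb9, 0x09, 0xd3, 0xf5, 0x50, 0xf1]

→ t0 |50|d3|b9|7c|cb|09|f5|f1|
→ t1 |7c|cb|b9|09|d3|f5|50|f1|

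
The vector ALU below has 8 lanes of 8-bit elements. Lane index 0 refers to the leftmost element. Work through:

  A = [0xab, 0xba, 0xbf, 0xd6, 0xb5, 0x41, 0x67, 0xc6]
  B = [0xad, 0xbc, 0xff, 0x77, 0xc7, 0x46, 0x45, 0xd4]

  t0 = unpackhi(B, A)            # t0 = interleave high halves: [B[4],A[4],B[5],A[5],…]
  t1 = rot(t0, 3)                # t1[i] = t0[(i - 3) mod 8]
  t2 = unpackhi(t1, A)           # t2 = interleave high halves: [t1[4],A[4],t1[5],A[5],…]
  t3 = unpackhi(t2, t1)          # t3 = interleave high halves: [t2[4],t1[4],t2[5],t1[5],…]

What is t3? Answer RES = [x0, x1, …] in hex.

→ t0 |c7|b5|46|41|45|67|d4|c6|
→ t1 |67|d4|c6|c7|b5|46|41|45|
→ t2 |b5|b5|46|41|41|67|45|c6|
→ t3 |41|b5|67|46|45|41|c6|45|

RES = [0x41, 0xb5, 0x67, 0x46, 0x45, 0x41, 0xc6, 0x45]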